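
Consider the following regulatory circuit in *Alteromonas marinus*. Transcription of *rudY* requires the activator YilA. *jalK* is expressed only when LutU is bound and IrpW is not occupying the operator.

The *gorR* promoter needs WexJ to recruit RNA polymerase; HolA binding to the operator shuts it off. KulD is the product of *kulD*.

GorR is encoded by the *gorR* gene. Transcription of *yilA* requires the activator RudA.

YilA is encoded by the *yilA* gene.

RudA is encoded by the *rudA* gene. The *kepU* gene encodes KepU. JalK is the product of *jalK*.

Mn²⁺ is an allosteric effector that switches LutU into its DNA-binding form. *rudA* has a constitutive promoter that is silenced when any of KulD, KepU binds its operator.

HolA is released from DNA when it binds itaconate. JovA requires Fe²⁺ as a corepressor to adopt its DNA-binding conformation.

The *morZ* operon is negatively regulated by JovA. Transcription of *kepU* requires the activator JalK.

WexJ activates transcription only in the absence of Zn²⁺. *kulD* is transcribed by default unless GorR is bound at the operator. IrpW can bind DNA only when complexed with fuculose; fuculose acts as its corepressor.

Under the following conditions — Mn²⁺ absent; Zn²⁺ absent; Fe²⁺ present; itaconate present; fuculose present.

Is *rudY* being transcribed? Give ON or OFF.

Zn²⁺ is absent, so WexJ is active.
Itaconate is present, so HolA is inactive.
No repressor is bound and WexJ is active, so *gorR* is transcribed.
So GorR is produced and active.
With repressor GorR bound, *kulD* is not transcribed.
So KulD is not produced.
Mn²⁺ is absent, so LutU is inactive.
Fuculose is present, so IrpW is active.
With repressor IrpW bound, *jalK* is not transcribed.
So JalK is not produced.
Required activator JalK is absent, so *kepU* is not transcribed.
So KepU is not produced.
With no repressor bound, *rudA* is transcribed.
So RudA is produced and active.
No repressor is bound and RudA is active, so *yilA* is transcribed.
So YilA is produced and active.
No repressor is bound and YilA is active, so *rudY* is transcribed.

ON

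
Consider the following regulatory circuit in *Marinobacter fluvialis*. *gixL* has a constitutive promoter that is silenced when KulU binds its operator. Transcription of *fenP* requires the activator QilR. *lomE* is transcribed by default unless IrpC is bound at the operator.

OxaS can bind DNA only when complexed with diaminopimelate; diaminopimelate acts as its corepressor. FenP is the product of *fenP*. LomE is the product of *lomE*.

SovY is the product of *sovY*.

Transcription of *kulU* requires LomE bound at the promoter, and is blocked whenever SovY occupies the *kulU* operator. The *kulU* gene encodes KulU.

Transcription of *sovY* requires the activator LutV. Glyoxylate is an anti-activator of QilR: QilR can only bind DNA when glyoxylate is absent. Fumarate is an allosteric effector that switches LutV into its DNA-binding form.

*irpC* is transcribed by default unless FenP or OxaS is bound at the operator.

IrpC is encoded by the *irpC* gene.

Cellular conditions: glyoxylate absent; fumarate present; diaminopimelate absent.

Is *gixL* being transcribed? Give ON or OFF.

Glyoxylate is absent, so QilR is active.
No repressor is bound and QilR is active, so *fenP* is transcribed.
So FenP is produced and active.
Diaminopimelate is absent, so OxaS is inactive.
With repressor FenP bound, *irpC* is not transcribed.
So IrpC is not produced.
With no repressor bound, *lomE* is transcribed.
So LomE is produced and active.
Fumarate is present, so LutV is active.
No repressor is bound and LutV is active, so *sovY* is transcribed.
So SovY is produced and active.
With repressor SovY bound, *kulU* is not transcribed.
So KulU is not produced.
With no repressor bound, *gixL* is transcribed.

ON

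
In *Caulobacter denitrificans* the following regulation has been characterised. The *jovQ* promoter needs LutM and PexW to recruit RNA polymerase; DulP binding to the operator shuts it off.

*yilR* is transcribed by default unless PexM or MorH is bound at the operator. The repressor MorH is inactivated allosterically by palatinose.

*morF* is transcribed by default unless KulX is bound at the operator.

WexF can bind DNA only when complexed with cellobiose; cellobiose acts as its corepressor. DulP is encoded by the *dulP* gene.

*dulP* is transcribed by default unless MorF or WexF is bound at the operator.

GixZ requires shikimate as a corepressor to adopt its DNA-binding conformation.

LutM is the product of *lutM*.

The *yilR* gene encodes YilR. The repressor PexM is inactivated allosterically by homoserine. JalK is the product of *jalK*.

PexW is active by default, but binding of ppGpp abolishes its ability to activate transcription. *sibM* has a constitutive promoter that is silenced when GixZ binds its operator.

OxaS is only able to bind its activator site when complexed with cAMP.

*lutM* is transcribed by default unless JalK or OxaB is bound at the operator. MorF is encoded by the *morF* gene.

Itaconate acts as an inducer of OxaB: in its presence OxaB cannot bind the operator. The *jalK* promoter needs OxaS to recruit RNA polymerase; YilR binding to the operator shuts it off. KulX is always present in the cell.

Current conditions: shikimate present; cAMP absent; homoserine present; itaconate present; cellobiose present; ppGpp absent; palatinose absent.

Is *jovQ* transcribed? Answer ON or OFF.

cAMP is absent, so OxaS is inactive.
Homoserine is present, so PexM is inactive.
Palatinose is absent, so MorH is active.
With repressor MorH bound, *yilR* is not transcribed.
So YilR is not produced.
Required activator OxaS is absent, so *jalK* is not transcribed.
So JalK is not produced.
Itaconate is present, so OxaB is inactive.
With no repressor bound, *lutM* is transcribed.
So LutM is produced and active.
ppGpp is absent, so PexW is active.
KulX is produced constitutively and is active.
With repressor KulX bound, *morF* is not transcribed.
So MorF is not produced.
Cellobiose is present, so WexF is active.
With repressor WexF bound, *dulP* is not transcribed.
So DulP is not produced.
No repressor is bound and LutM and PexW are active, so *jovQ* is transcribed.

ON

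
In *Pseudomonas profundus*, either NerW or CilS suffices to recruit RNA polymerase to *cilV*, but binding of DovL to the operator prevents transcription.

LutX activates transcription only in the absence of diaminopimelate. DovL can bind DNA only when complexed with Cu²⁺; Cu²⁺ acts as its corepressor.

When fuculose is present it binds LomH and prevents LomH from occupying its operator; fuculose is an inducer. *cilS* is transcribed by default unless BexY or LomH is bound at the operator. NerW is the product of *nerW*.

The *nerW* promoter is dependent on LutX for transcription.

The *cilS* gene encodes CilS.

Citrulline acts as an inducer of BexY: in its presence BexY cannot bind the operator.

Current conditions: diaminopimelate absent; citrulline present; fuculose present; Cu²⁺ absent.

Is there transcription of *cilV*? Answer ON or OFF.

Cu²⁺ is absent, so DovL is inactive.
Diaminopimelate is absent, so LutX is active.
No repressor is bound and LutX is active, so *nerW* is transcribed.
So NerW is produced and active.
Citrulline is present, so BexY is inactive.
Fuculose is present, so LomH is inactive.
With no repressor bound, *cilS* is transcribed.
So CilS is produced and active.
Activator NerW is present, so *cilV* is transcribed.

ON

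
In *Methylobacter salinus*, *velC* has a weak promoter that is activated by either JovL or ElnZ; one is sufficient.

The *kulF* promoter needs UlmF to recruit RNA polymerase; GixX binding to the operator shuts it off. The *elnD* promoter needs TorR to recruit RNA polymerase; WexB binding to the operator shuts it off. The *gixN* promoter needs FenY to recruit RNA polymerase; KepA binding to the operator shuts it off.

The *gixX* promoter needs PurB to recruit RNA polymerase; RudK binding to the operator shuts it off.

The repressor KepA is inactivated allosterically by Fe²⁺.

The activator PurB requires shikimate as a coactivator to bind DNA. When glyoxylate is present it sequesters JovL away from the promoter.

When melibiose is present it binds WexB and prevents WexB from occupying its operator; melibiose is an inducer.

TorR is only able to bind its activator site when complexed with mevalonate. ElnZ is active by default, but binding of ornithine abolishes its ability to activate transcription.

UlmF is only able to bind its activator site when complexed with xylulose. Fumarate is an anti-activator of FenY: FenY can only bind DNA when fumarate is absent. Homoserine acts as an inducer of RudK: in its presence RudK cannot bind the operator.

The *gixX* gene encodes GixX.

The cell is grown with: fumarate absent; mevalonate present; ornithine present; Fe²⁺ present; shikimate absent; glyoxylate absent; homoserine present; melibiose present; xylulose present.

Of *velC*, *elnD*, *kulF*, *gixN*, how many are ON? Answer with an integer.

Glyoxylate is absent, so JovL is active.
Ornithine is present, so ElnZ is inactive.
Activator JovL is present, so *velC* is transcribed.
→ *velC* is ON.
Mevalonate is present, so TorR is active.
Melibiose is present, so WexB is inactive.
No repressor is bound and TorR is active, so *elnD* is transcribed.
→ *elnD* is ON.
Shikimate is absent, so PurB is inactive.
Homoserine is present, so RudK is inactive.
Required activator PurB is absent, so *gixX* is not transcribed.
So GixX is not produced.
Xylulose is present, so UlmF is active.
No repressor is bound and UlmF is active, so *kulF* is transcribed.
→ *kulF* is ON.
Fumarate is absent, so FenY is active.
Fe²⁺ is present, so KepA is inactive.
No repressor is bound and FenY is active, so *gixN* is transcribed.
→ *gixN* is ON.
4 of the 4 genes are transcribed.

4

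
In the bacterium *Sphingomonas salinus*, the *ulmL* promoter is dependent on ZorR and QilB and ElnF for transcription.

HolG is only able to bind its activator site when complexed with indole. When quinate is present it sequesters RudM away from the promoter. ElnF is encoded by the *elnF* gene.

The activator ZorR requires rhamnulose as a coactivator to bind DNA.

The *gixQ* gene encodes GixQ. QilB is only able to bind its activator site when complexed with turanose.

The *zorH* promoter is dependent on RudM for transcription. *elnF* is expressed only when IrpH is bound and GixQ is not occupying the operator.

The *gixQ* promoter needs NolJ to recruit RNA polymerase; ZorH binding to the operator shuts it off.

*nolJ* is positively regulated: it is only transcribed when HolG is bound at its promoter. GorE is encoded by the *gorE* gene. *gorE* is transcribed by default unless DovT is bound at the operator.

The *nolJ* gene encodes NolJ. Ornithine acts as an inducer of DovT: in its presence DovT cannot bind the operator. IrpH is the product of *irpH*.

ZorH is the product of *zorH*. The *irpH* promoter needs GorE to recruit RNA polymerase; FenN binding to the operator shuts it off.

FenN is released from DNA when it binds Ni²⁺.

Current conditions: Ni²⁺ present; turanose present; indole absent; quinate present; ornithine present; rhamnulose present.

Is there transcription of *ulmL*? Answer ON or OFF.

Rhamnulose is present, so ZorR is active.
Turanose is present, so QilB is active.
Ni²⁺ is present, so FenN is inactive.
Ornithine is present, so DovT is inactive.
With no repressor bound, *gorE* is transcribed.
So GorE is produced and active.
No repressor is bound and GorE is active, so *irpH* is transcribed.
So IrpH is produced and active.
Indole is absent, so HolG is inactive.
Required activator HolG is absent, so *nolJ* is not transcribed.
So NolJ is not produced.
Quinate is present, so RudM is inactive.
Required activator RudM is absent, so *zorH* is not transcribed.
So ZorH is not produced.
Required activator NolJ is absent, so *gixQ* is not transcribed.
So GixQ is not produced.
No repressor is bound and IrpH is active, so *elnF* is transcribed.
So ElnF is produced and active.
No repressor is bound and ZorR and QilB and ElnF are active, so *ulmL* is transcribed.

ON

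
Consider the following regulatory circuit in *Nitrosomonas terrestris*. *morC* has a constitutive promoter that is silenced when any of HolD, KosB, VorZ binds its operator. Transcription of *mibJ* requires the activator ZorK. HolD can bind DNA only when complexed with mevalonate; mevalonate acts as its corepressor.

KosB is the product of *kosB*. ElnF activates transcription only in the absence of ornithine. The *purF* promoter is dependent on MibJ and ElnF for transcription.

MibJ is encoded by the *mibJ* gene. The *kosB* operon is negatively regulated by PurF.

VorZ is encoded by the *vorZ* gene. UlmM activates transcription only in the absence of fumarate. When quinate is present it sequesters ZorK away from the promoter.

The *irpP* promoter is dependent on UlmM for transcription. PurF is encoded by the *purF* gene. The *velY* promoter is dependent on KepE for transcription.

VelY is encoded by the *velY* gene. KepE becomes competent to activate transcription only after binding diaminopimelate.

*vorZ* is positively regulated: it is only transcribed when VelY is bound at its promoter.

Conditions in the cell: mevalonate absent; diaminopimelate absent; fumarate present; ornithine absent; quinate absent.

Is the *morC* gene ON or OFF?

ON

Mevalonate is absent, so HolD is inactive.
Quinate is absent, so ZorK is active.
No repressor is bound and ZorK is active, so *mibJ* is transcribed.
So MibJ is produced and active.
Ornithine is absent, so ElnF is active.
No repressor is bound and MibJ and ElnF are active, so *purF* is transcribed.
So PurF is produced and active.
With repressor PurF bound, *kosB* is not transcribed.
So KosB is not produced.
Diaminopimelate is absent, so KepE is inactive.
Required activator KepE is absent, so *velY* is not transcribed.
So VelY is not produced.
Required activator VelY is absent, so *vorZ* is not transcribed.
So VorZ is not produced.
With no repressor bound, *morC* is transcribed.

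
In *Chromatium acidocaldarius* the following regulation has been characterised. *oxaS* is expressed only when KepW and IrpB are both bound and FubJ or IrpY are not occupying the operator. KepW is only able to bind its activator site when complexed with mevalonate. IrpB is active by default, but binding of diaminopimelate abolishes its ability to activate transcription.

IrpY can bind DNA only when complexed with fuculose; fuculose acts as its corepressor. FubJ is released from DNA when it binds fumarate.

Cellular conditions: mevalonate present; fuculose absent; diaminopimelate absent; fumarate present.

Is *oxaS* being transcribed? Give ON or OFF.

Fumarate is present, so FubJ is inactive.
Fuculose is absent, so IrpY is inactive.
Mevalonate is present, so KepW is active.
Diaminopimelate is absent, so IrpB is active.
No repressor is bound and KepW and IrpB are active, so *oxaS* is transcribed.

ON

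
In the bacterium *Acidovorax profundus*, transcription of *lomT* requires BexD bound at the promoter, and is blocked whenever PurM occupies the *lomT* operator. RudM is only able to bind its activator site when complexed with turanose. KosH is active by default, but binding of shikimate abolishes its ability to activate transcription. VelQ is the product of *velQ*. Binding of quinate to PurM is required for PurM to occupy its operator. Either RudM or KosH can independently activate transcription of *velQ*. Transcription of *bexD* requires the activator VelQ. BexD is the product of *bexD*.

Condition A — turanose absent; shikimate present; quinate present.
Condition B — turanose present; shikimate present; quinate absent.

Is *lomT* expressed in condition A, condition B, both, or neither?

B only

Condition A:
Turanose is absent, so RudM is inactive.
Shikimate is present, so KosH is inactive.
No activator is available at the *velQ* promoter, so *velQ* is not transcribed.
So VelQ is not produced.
Required activator VelQ is absent, so *bexD* is not transcribed.
So BexD is not produced.
Quinate is present, so PurM is active.
With repressor PurM bound, *lomT* is not transcribed.
→ *lomT* is OFF in A.
Condition B:
Turanose is present, so RudM is active.
Shikimate is present, so KosH is inactive.
Activator RudM is present, so *velQ* is transcribed.
So VelQ is produced and active.
No repressor is bound and VelQ is active, so *bexD* is transcribed.
So BexD is produced and active.
Quinate is absent, so PurM is inactive.
No repressor is bound and BexD is active, so *lomT* is transcribed.
→ *lomT* is ON in B.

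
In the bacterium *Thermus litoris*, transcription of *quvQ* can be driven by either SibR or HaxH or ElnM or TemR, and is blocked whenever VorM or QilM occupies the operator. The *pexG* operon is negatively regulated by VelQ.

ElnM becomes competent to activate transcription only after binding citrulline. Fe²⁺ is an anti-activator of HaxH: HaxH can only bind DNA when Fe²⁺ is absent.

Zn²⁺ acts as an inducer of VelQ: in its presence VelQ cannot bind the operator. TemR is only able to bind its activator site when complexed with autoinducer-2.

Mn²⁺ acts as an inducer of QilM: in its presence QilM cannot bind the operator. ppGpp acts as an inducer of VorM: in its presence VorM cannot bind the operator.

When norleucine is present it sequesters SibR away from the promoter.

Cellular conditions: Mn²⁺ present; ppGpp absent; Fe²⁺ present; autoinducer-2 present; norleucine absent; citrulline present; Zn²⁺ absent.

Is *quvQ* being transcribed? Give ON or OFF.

OFF

Norleucine is absent, so SibR is active.
Fe²⁺ is present, so HaxH is inactive.
Citrulline is present, so ElnM is active.
Autoinducer-2 is present, so TemR is active.
ppGpp is absent, so VorM is active.
Mn²⁺ is present, so QilM is inactive.
With repressor VorM bound, *quvQ* is not transcribed.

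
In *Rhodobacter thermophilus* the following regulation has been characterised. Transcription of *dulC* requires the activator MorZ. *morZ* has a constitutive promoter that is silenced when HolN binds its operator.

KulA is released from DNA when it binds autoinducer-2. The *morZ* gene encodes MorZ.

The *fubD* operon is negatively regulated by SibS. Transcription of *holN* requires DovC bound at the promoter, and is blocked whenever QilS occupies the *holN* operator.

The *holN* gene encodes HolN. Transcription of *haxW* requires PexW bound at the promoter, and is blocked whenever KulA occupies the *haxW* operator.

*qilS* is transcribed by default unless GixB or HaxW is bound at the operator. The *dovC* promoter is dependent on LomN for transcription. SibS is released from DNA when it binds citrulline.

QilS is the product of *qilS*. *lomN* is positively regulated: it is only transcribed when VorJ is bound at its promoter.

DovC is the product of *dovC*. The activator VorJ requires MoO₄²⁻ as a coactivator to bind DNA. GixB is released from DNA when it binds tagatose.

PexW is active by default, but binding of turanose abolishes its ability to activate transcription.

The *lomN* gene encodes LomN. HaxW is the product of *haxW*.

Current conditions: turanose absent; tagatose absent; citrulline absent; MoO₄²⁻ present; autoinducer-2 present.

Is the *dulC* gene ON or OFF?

MoO₄²⁻ is present, so VorJ is active.
No repressor is bound and VorJ is active, so *lomN* is transcribed.
So LomN is produced and active.
No repressor is bound and LomN is active, so *dovC* is transcribed.
So DovC is produced and active.
Tagatose is absent, so GixB is active.
Turanose is absent, so PexW is active.
Autoinducer-2 is present, so KulA is inactive.
No repressor is bound and PexW is active, so *haxW* is transcribed.
So HaxW is produced and active.
With repressor GixB bound, *qilS* is not transcribed.
So QilS is not produced.
No repressor is bound and DovC is active, so *holN* is transcribed.
So HolN is produced and active.
With repressor HolN bound, *morZ* is not transcribed.
So MorZ is not produced.
Required activator MorZ is absent, so *dulC* is not transcribed.

OFF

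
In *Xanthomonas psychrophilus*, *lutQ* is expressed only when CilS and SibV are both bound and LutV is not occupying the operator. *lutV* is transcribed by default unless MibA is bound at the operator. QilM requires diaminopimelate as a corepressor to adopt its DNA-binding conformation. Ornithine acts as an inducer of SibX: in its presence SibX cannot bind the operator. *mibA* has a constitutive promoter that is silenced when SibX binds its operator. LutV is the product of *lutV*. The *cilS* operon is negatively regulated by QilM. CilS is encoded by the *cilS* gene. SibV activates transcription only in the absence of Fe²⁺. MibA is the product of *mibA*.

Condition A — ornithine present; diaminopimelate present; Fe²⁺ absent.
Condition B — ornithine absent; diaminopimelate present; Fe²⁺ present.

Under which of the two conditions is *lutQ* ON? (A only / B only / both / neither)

neither

Condition A:
Ornithine is present, so SibX is inactive.
With no repressor bound, *mibA* is transcribed.
So MibA is produced and active.
With repressor MibA bound, *lutV* is not transcribed.
So LutV is not produced.
Diaminopimelate is present, so QilM is active.
With repressor QilM bound, *cilS* is not transcribed.
So CilS is not produced.
Fe²⁺ is absent, so SibV is active.
Required activator CilS is absent, so *lutQ* is not transcribed.
→ *lutQ* is OFF in A.
Condition B:
Ornithine is absent, so SibX is active.
With repressor SibX bound, *mibA* is not transcribed.
So MibA is not produced.
With no repressor bound, *lutV* is transcribed.
So LutV is produced and active.
Diaminopimelate is present, so QilM is active.
With repressor QilM bound, *cilS* is not transcribed.
So CilS is not produced.
Fe²⁺ is present, so SibV is inactive.
With repressor LutV bound, *lutQ* is not transcribed.
→ *lutQ* is OFF in B.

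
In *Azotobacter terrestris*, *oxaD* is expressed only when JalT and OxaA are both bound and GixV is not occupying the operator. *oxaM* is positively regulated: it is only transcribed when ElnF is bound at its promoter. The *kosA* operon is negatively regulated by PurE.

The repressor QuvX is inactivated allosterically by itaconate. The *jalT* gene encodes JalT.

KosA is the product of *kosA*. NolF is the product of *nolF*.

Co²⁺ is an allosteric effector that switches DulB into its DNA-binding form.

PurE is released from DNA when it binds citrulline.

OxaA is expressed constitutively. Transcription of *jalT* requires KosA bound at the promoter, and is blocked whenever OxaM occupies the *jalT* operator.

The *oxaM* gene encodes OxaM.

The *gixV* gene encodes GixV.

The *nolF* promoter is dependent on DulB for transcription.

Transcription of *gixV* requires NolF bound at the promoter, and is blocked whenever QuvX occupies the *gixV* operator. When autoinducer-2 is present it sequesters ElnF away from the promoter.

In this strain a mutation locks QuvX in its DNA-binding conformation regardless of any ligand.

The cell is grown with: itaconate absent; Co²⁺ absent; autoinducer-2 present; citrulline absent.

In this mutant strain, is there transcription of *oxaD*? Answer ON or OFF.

Citrulline is absent, so PurE is active.
With repressor PurE bound, *kosA* is not transcribed.
So KosA is not produced.
Autoinducer-2 is present, so ElnF is inactive.
Required activator ElnF is absent, so *oxaM* is not transcribed.
So OxaM is not produced.
Required activator KosA is absent, so *jalT* is not transcribed.
So JalT is not produced.
OxaA is produced constitutively and is active.
Co²⁺ is absent, so DulB is inactive.
Required activator DulB is absent, so *nolF* is not transcribed.
So NolF is not produced.
QuvX is constitutively active in this strain.
With repressor QuvX bound, *gixV* is not transcribed.
So GixV is not produced.
Required activator JalT is absent, so *oxaD* is not transcribed.

OFF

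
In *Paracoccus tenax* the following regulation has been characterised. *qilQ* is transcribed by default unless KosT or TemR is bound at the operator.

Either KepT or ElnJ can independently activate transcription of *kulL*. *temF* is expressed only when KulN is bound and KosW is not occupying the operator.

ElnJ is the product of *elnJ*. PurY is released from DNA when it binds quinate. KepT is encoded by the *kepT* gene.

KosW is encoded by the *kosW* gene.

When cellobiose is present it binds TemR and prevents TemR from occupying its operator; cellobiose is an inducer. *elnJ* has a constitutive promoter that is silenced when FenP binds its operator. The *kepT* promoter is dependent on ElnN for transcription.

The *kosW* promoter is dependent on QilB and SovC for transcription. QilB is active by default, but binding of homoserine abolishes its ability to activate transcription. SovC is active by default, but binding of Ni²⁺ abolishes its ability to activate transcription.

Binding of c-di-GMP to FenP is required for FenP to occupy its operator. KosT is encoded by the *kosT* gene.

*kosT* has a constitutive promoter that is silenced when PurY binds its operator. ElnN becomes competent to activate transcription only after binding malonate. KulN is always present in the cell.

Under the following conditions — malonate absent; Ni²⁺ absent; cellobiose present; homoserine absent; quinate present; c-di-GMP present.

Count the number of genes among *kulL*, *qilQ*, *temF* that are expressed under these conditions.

Malonate is absent, so ElnN is inactive.
Required activator ElnN is absent, so *kepT* is not transcribed.
So KepT is not produced.
c-di-GMP is present, so FenP is active.
With repressor FenP bound, *elnJ* is not transcribed.
So ElnJ is not produced.
No activator is available at the *kulL* promoter, so *kulL* is not transcribed.
→ *kulL* is OFF.
Quinate is present, so PurY is inactive.
With no repressor bound, *kosT* is transcribed.
So KosT is produced and active.
Cellobiose is present, so TemR is inactive.
With repressor KosT bound, *qilQ* is not transcribed.
→ *qilQ* is OFF.
Homoserine is absent, so QilB is active.
Ni²⁺ is absent, so SovC is active.
No repressor is bound and QilB and SovC are active, so *kosW* is transcribed.
So KosW is produced and active.
KulN is produced constitutively and is active.
With repressor KosW bound, *temF* is not transcribed.
→ *temF* is OFF.
0 of the 3 genes are transcribed.

0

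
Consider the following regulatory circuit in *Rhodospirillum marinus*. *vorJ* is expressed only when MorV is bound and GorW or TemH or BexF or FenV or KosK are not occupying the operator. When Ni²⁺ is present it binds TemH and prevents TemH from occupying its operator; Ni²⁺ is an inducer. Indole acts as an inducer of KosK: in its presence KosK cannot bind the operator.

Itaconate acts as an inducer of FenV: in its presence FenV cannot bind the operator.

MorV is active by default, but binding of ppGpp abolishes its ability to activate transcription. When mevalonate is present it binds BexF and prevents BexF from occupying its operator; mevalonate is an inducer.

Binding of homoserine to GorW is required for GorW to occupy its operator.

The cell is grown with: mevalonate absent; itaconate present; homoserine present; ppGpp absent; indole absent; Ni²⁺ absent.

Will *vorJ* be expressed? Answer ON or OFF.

OFF

Homoserine is present, so GorW is active.
Ni²⁺ is absent, so TemH is active.
Mevalonate is absent, so BexF is active.
Itaconate is present, so FenV is inactive.
Indole is absent, so KosK is active.
ppGpp is absent, so MorV is active.
With repressor GorW bound, *vorJ* is not transcribed.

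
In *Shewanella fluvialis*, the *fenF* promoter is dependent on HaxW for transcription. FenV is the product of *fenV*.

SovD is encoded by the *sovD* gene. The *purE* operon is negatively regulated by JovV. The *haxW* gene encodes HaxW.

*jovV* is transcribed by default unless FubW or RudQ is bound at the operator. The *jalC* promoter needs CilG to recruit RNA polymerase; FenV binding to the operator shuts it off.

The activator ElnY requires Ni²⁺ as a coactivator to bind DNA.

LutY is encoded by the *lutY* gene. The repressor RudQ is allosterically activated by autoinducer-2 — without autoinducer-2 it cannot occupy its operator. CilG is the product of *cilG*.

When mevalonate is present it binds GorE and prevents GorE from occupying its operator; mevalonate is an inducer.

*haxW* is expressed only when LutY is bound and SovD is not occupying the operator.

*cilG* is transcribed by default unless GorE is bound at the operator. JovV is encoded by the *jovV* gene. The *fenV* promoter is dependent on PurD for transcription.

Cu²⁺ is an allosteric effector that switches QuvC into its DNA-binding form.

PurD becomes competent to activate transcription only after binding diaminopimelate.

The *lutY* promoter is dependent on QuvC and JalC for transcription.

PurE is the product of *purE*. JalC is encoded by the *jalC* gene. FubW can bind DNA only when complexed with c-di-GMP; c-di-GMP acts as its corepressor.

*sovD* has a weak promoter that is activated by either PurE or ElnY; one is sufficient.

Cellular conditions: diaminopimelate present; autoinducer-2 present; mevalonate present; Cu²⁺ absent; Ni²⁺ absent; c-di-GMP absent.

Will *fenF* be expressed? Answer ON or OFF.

c-di-GMP is absent, so FubW is inactive.
Autoinducer-2 is present, so RudQ is active.
With repressor RudQ bound, *jovV* is not transcribed.
So JovV is not produced.
With no repressor bound, *purE* is transcribed.
So PurE is produced and active.
Ni²⁺ is absent, so ElnY is inactive.
Activator PurE is present, so *sovD* is transcribed.
So SovD is produced and active.
Cu²⁺ is absent, so QuvC is inactive.
Mevalonate is present, so GorE is inactive.
With no repressor bound, *cilG* is transcribed.
So CilG is produced and active.
Diaminopimelate is present, so PurD is active.
No repressor is bound and PurD is active, so *fenV* is transcribed.
So FenV is produced and active.
With repressor FenV bound, *jalC* is not transcribed.
So JalC is not produced.
Required activator QuvC is absent, so *lutY* is not transcribed.
So LutY is not produced.
With repressor SovD bound, *haxW* is not transcribed.
So HaxW is not produced.
Required activator HaxW is absent, so *fenF* is not transcribed.

OFF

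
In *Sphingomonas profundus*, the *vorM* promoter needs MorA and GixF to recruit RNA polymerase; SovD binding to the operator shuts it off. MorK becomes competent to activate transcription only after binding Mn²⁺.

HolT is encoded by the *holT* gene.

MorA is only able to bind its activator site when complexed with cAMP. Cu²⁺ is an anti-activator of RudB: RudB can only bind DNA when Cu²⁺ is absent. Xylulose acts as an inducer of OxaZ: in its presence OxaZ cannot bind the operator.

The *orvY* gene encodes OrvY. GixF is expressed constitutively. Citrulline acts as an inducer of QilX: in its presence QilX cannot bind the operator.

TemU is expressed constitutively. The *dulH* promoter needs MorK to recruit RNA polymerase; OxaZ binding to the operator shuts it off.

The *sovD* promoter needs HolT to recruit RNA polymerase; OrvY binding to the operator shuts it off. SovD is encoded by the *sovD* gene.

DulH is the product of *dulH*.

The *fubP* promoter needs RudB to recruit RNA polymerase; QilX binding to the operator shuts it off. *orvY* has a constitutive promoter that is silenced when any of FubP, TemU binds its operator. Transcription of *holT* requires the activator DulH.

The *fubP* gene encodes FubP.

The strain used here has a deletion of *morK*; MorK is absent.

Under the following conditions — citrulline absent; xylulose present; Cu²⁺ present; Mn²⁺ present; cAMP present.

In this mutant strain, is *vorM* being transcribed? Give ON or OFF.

cAMP is present, so MorA is active.
Cu²⁺ is present, so RudB is inactive.
Citrulline is absent, so QilX is active.
With repressor QilX bound, *fubP* is not transcribed.
So FubP is not produced.
TemU is produced constitutively and is active.
With repressor TemU bound, *orvY* is not transcribed.
So OrvY is not produced.
Xylulose is present, so OxaZ is inactive.
MorK is non-functional in this strain, so it has no effect.
Required activator MorK is absent, so *dulH* is not transcribed.
So DulH is not produced.
Required activator DulH is absent, so *holT* is not transcribed.
So HolT is not produced.
Required activator HolT is absent, so *sovD* is not transcribed.
So SovD is not produced.
GixF is produced constitutively and is active.
No repressor is bound and MorA and GixF are active, so *vorM* is transcribed.

ON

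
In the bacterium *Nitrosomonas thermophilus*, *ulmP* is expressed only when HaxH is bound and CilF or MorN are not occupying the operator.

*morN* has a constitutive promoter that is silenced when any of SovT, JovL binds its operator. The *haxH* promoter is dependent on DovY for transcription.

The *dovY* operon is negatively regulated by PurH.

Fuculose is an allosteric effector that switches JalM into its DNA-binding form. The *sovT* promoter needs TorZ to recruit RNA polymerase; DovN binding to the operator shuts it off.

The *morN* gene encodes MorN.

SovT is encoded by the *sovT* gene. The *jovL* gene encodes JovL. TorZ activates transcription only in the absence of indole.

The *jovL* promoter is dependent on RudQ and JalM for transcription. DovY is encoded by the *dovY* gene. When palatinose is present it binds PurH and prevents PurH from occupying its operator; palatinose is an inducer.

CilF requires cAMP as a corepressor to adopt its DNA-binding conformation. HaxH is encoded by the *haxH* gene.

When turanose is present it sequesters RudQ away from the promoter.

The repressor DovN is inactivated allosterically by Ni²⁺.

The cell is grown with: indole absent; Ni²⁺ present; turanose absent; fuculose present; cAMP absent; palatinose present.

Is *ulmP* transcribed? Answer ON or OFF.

Palatinose is present, so PurH is inactive.
With no repressor bound, *dovY* is transcribed.
So DovY is produced and active.
No repressor is bound and DovY is active, so *haxH* is transcribed.
So HaxH is produced and active.
cAMP is absent, so CilF is inactive.
Indole is absent, so TorZ is active.
Ni²⁺ is present, so DovN is inactive.
No repressor is bound and TorZ is active, so *sovT* is transcribed.
So SovT is produced and active.
Turanose is absent, so RudQ is active.
Fuculose is present, so JalM is active.
No repressor is bound and RudQ and JalM are active, so *jovL* is transcribed.
So JovL is produced and active.
With repressor SovT bound, *morN* is not transcribed.
So MorN is not produced.
No repressor is bound and HaxH is active, so *ulmP* is transcribed.

ON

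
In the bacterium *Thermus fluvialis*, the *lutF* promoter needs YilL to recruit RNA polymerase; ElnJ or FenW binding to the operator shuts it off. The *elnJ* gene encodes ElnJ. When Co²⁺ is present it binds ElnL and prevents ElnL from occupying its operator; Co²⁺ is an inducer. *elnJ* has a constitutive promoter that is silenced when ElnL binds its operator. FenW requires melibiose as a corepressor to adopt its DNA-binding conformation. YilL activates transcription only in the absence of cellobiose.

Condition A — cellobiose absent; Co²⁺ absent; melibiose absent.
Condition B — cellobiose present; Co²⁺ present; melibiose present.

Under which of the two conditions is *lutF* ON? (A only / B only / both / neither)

Condition A:
Cellobiose is absent, so YilL is active.
Co²⁺ is absent, so ElnL is active.
With repressor ElnL bound, *elnJ* is not transcribed.
So ElnJ is not produced.
Melibiose is absent, so FenW is inactive.
No repressor is bound and YilL is active, so *lutF* is transcribed.
→ *lutF* is ON in A.
Condition B:
Cellobiose is present, so YilL is inactive.
Co²⁺ is present, so ElnL is inactive.
With no repressor bound, *elnJ* is transcribed.
So ElnJ is produced and active.
Melibiose is present, so FenW is active.
With repressor ElnJ bound, *lutF* is not transcribed.
→ *lutF* is OFF in B.

A only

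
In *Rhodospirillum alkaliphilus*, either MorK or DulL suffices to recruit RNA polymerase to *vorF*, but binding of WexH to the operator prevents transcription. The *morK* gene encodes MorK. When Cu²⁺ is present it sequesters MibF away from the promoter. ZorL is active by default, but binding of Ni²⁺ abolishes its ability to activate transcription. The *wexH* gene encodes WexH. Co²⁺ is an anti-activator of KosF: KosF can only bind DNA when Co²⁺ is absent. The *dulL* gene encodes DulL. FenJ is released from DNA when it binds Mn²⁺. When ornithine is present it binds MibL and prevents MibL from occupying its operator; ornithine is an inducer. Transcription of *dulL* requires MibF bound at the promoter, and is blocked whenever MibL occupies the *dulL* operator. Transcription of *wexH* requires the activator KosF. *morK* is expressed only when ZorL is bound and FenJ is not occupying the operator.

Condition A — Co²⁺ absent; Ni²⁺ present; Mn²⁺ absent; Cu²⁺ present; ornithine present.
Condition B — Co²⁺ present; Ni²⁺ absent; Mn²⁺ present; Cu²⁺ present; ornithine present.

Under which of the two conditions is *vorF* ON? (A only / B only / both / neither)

Condition A:
Co²⁺ is absent, so KosF is active.
No repressor is bound and KosF is active, so *wexH* is transcribed.
So WexH is produced and active.
Ni²⁺ is present, so ZorL is inactive.
Mn²⁺ is absent, so FenJ is active.
With repressor FenJ bound, *morK* is not transcribed.
So MorK is not produced.
Cu²⁺ is present, so MibF is inactive.
Ornithine is present, so MibL is inactive.
Required activator MibF is absent, so *dulL* is not transcribed.
So DulL is not produced.
With repressor WexH bound, *vorF* is not transcribed.
→ *vorF* is OFF in A.
Condition B:
Co²⁺ is present, so KosF is inactive.
Required activator KosF is absent, so *wexH* is not transcribed.
So WexH is not produced.
Ni²⁺ is absent, so ZorL is active.
Mn²⁺ is present, so FenJ is inactive.
No repressor is bound and ZorL is active, so *morK* is transcribed.
So MorK is produced and active.
Cu²⁺ is present, so MibF is inactive.
Ornithine is present, so MibL is inactive.
Required activator MibF is absent, so *dulL* is not transcribed.
So DulL is not produced.
Activator MorK is present, so *vorF* is transcribed.
→ *vorF* is ON in B.

B only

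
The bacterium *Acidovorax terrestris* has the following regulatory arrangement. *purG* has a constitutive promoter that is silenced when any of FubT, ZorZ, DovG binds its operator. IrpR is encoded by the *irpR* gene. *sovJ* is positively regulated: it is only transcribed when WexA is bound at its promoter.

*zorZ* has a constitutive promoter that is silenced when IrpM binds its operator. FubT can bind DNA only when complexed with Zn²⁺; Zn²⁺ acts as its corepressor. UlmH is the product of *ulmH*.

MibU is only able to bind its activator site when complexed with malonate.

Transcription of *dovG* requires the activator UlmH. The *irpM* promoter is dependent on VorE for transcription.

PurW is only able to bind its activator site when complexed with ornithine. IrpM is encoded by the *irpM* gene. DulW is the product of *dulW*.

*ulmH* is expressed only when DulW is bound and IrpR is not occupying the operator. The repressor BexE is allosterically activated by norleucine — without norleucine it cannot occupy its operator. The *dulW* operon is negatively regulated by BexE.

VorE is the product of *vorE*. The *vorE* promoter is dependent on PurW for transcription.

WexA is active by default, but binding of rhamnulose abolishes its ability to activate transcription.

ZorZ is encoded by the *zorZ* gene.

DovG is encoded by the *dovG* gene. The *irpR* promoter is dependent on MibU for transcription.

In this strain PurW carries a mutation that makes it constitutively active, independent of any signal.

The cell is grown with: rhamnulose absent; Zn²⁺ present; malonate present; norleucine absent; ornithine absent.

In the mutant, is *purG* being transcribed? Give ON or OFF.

Zn²⁺ is present, so FubT is active.
PurW is constitutively active in this strain.
No repressor is bound and PurW is active, so *vorE* is transcribed.
So VorE is produced and active.
No repressor is bound and VorE is active, so *irpM* is transcribed.
So IrpM is produced and active.
With repressor IrpM bound, *zorZ* is not transcribed.
So ZorZ is not produced.
Norleucine is absent, so BexE is inactive.
With no repressor bound, *dulW* is transcribed.
So DulW is produced and active.
Malonate is present, so MibU is active.
No repressor is bound and MibU is active, so *irpR* is transcribed.
So IrpR is produced and active.
With repressor IrpR bound, *ulmH* is not transcribed.
So UlmH is not produced.
Required activator UlmH is absent, so *dovG* is not transcribed.
So DovG is not produced.
With repressor FubT bound, *purG* is not transcribed.

OFF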